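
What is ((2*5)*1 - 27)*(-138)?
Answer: 2346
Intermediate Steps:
((2*5)*1 - 27)*(-138) = (10*1 - 27)*(-138) = (10 - 27)*(-138) = -17*(-138) = 2346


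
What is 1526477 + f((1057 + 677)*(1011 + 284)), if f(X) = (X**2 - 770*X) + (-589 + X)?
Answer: 5040679694218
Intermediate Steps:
f(X) = -589 + X**2 - 769*X
1526477 + f((1057 + 677)*(1011 + 284)) = 1526477 + (-589 + ((1057 + 677)*(1011 + 284))**2 - 769*(1057 + 677)*(1011 + 284)) = 1526477 + (-589 + (1734*1295)**2 - 1333446*1295) = 1526477 + (-589 + 2245530**2 - 769*2245530) = 1526477 + (-589 + 5042404980900 - 1726812570) = 1526477 + 5040678167741 = 5040679694218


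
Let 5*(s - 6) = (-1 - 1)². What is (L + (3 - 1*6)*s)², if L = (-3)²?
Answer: 3249/25 ≈ 129.96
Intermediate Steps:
L = 9
s = 34/5 (s = 6 + (-1 - 1)²/5 = 6 + (⅕)*(-2)² = 6 + (⅕)*4 = 6 + ⅘ = 34/5 ≈ 6.8000)
(L + (3 - 1*6)*s)² = (9 + (3 - 1*6)*(34/5))² = (9 + (3 - 6)*(34/5))² = (9 - 3*34/5)² = (9 - 102/5)² = (-57/5)² = 3249/25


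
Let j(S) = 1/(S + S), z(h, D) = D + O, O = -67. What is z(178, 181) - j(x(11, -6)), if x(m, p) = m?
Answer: 2507/22 ≈ 113.95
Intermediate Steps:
z(h, D) = -67 + D (z(h, D) = D - 67 = -67 + D)
j(S) = 1/(2*S)
z(178, 181) - j(x(11, -6)) = (-67 + 181) - 1/(2*11) = 114 - 1/(2*11) = 114 - 1*1/22 = 114 - 1/22 = 2507/22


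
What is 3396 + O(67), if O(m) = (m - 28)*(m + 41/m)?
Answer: 404202/67 ≈ 6032.9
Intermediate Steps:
O(m) = (-28 + m)*(m + 41/m)
3396 + O(67) = 3396 + (41 + 67² - 1148/67 - 28*67) = 3396 + (41 + 4489 - 1148*1/67 - 1876) = 3396 + (41 + 4489 - 1148/67 - 1876) = 3396 + 176670/67 = 404202/67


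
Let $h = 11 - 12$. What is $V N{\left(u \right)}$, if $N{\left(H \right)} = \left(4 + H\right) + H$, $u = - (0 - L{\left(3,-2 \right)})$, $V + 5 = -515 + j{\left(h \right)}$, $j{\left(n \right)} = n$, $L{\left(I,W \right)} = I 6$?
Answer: $-20840$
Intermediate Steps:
$L{\left(I,W \right)} = 6 I$
$h = -1$ ($h = 11 - 12 = -1$)
$V = -521$ ($V = -5 - 516 = -521$)
$u = 18$ ($u = - (0 - 6 \cdot 3) = - (0 - 18) = \left(-1\right) \left(-18\right) = 18$)
$N{\left(H \right)} = 4 + 2 H$
$V N{\left(u \right)} = - 521 \left(4 + 2 \cdot 18\right) = - 521 \left(4 + 36\right) = \left(-521\right) 40 = -20840$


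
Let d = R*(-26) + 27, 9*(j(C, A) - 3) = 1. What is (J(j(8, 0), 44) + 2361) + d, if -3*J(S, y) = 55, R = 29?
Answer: 4847/3 ≈ 1615.7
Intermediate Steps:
j(C, A) = 28/9 (j(C, A) = 3 + (⅑)*1 = 3 + ⅑ = 28/9)
J(S, y) = -55/3 (J(S, y) = -⅓*55 = -55/3)
d = -727 (d = 29*(-26) + 27 = -754 + 27 = -727)
(J(j(8, 0), 44) + 2361) + d = (-55/3 + 2361) - 727 = 7028/3 - 727 = 4847/3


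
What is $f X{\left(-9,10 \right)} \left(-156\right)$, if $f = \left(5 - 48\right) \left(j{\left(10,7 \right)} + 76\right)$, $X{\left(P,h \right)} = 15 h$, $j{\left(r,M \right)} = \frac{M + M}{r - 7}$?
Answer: $81166800$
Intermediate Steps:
$j{\left(r,M \right)} = \frac{2 M}{-7 + r}$
$f = - \frac{10406}{3}$ ($f = \left(5 - 48\right) \left(2 \cdot 7 \frac{1}{-7 + 10} + 76\right) = - 43 \left(2 \cdot 7 \cdot \frac{1}{3} + 76\right) = - 43 \left(\frac{14}{3} + 76\right) = \left(-43\right) \frac{242}{3} = - \frac{10406}{3} \approx -3468.7$)
$f X{\left(-9,10 \right)} \left(-156\right) = - \frac{10406 \cdot 15 \cdot 10}{3} \left(-156\right) = \left(- \frac{10406}{3}\right) 150 \left(-156\right) = \left(-520300\right) \left(-156\right) = 81166800$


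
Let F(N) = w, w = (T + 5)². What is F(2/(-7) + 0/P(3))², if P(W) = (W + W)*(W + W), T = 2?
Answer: 2401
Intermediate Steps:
P(W) = 4*W² (P(W) = (2*W)*(2*W) = 4*W²)
w = 49 (w = (2 + 5)² = 7² = 49)
F(N) = 49
F(2/(-7) + 0/P(3))² = 49² = 2401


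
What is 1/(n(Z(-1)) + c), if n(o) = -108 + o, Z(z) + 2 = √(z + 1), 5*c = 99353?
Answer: 5/98803 ≈ 5.0606e-5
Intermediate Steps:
c = 99353/5 (c = (⅕)*99353 = 99353/5 ≈ 19871.)
Z(z) = -2 + √(1 + z) (Z(z) = -2 + √(z + 1) = -2 + √(1 + z))
1/(n(Z(-1)) + c) = 1/((-108 + (-2 + √(1 - 1))) + 99353/5) = 1/((-108 + (-2 + √0)) + 99353/5) = 1/((-108 + (-2 + 0)) + 99353/5) = 1/((-108 - 2) + 99353/5) = 1/(-110 + 99353/5) = 1/(98803/5) = 5/98803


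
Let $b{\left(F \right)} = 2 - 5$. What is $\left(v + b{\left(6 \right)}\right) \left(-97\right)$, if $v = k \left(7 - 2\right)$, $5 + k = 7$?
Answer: $-679$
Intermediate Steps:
$k = 2$ ($k = -5 + 7 = 2$)
$v = 10$ ($v = 2 \left(7 - 2\right) = 2 \cdot 5 = 10$)
$b{\left(F \right)} = -3$
$\left(v + b{\left(6 \right)}\right) \left(-97\right) = \left(10 - 3\right) \left(-97\right) = 7 \left(-97\right) = -679$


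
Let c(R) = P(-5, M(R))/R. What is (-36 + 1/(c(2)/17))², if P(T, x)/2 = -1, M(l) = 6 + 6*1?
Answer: 2809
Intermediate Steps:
M(l) = 12 (M(l) = 6 + 6 = 12)
P(T, x) = -2 (P(T, x) = 2*(-1) = -2)
c(R) = -2/R
(-36 + 1/(c(2)/17))² = (-36 + 1/(-2/2/17))² = (-36 + 1/(-2*½*(1/17)))² = (-36 + 1/(-1*1/17))² = (-36 + 1/(-1/17))² = (-36 - 17)² = (-53)² = 2809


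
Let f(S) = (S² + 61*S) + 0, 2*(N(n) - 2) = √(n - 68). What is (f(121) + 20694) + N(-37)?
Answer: 42718 + I*√105/2 ≈ 42718.0 + 5.1235*I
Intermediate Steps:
N(n) = 2 + √(-68 + n)/2 (N(n) = 2 + √(n - 68)/2 = 2 + √(-68 + n)/2)
f(S) = S² + 61*S
(f(121) + 20694) + N(-37) = (121*(61 + 121) + 20694) + (2 + √(-68 - 37)/2) = (121*182 + 20694) + (2 + √(-105)/2) = (22022 + 20694) + (2 + (I*√105)/2) = 42716 + (2 + I*√105/2) = 42718 + I*√105/2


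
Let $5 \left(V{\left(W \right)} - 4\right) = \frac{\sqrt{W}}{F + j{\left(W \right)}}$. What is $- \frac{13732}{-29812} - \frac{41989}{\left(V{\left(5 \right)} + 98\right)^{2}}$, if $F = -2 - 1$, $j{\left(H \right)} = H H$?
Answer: $- \frac{84881624257158013}{23741569694828827} + \frac{2291662560 \sqrt{5}}{3185505124759} \approx -3.5736$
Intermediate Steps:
$j{\left(H \right)} = H^{2}$
$F = -3$ ($F = -2 - 1 = -3$)
$V{\left(W \right)} = 4 + \frac{\sqrt{W}}{5 \left(-3 + W^{2}\right)}$ ($V{\left(W \right)} = 4 + \frac{\frac{1}{-3 + W^{2}} \sqrt{W}}{5} = 4 + \frac{\sqrt{W} \frac{1}{-3 + W^{2}}}{5} = 4 + \frac{\sqrt{W}}{5 \left(-3 + W^{2}\right)}$)
$- \frac{13732}{-29812} - \frac{41989}{\left(V{\left(5 \right)} + 98\right)^{2}} = - \frac{13732}{-29812} - \frac{41989}{\left(\frac{-60 + \sqrt{5} + 20 \cdot 5^{2}}{5 \left(-3 + 5^{2}\right)} + 98\right)^{2}} = \left(-13732\right) \left(- \frac{1}{29812}\right) - \frac{41989}{\left(\frac{-60 + \sqrt{5} + 20 \cdot 25}{5 \left(-3 + 25\right)} + 98\right)^{2}} = \frac{3433}{7453} - \frac{41989}{\left(\frac{-60 + \sqrt{5} + 500}{5 \cdot 22} + 98\right)^{2}} = \frac{3433}{7453} - \frac{41989}{\left(\frac{1}{5} \cdot \frac{1}{22} \left(440 + \sqrt{5}\right) + 98\right)^{2}} = \frac{3433}{7453} - \frac{41989}{\left(\left(4 + \frac{\sqrt{5}}{110}\right) + 98\right)^{2}} = \frac{3433}{7453} - \frac{41989}{\left(102 + \frac{\sqrt{5}}{110}\right)^{2}}$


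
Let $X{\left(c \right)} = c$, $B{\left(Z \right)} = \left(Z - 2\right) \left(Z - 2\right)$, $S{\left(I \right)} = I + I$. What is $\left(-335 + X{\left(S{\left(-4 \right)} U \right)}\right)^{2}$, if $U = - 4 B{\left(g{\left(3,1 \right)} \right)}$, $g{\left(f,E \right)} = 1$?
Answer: $91809$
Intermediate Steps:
$S{\left(I \right)} = 2 I$
$B{\left(Z \right)} = \left(-2 + Z\right)^{2}$ ($B{\left(Z \right)} = \left(-2 + Z\right) \left(-2 + Z\right) = \left(-2 + Z\right)^{2}$)
$U = -4$ ($U = - 4 \left(-2 + 1\right)^{2} = - 4 \left(-1\right)^{2} = \left(-4\right) 1 = -4$)
$\left(-335 + X{\left(S{\left(-4 \right)} U \right)}\right)^{2} = \left(-335 + 2 \left(-4\right) \left(-4\right)\right)^{2} = \left(-335 - -32\right)^{2} = \left(-335 + 32\right)^{2} = \left(-303\right)^{2} = 91809$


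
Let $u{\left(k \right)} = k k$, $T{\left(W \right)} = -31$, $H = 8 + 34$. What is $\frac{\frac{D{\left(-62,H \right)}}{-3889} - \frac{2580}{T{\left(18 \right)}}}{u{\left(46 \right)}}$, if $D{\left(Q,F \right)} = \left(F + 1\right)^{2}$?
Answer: $\frac{9976301}{255102844} \approx 0.039107$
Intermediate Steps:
$H = 42$
$D{\left(Q,F \right)} = \left(1 + F\right)^{2}$
$u{\left(k \right)} = k^{2}$
$\frac{\frac{D{\left(-62,H \right)}}{-3889} - \frac{2580}{T{\left(18 \right)}}}{u{\left(46 \right)}} = \frac{\frac{\left(1 + 42\right)^{2}}{-3889} - \frac{2580}{-31}}{46^{2}} = \frac{43^{2} \left(- \frac{1}{3889}\right) - - \frac{2580}{31}}{2116} = \left(1849 \left(- \frac{1}{3889}\right) + \frac{2580}{31}\right) \frac{1}{2116} = \left(- \frac{1849}{3889} + \frac{2580}{31}\right) \frac{1}{2116} = \frac{9976301}{120559} \cdot \frac{1}{2116} = \frac{9976301}{255102844}$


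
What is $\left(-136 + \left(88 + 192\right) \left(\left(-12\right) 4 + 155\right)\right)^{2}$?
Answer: $889470976$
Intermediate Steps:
$\left(-136 + \left(88 + 192\right) \left(\left(-12\right) 4 + 155\right)\right)^{2} = \left(-136 + 280 \left(-48 + 155\right)\right)^{2} = \left(-136 + 280 \cdot 107\right)^{2} = \left(-136 + 29960\right)^{2} = 29824^{2} = 889470976$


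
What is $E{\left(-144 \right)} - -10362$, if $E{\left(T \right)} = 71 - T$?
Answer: $10577$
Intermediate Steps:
$E{\left(-144 \right)} - -10362 = \left(71 - -144\right) - -10362 = \left(71 + 144\right) + 10362 = 215 + 10362 = 10577$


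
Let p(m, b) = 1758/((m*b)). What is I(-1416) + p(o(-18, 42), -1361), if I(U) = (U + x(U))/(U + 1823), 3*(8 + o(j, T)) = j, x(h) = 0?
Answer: -13132479/3877489 ≈ -3.3869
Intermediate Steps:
o(j, T) = -8 + j/3
I(U) = U/(1823 + U) (I(U) = (U + 0)/(U + 1823) = U/(1823 + U))
p(m, b) = 1758/(b*m) (p(m, b) = 1758/((b*m)) = 1758*(1/(b*m)) = 1758/(b*m))
I(-1416) + p(o(-18, 42), -1361) = -1416/(1823 - 1416) + 1758/(-1361*(-8 + (⅓)*(-18))) = -1416/407 + 1758*(-1/1361)/(-8 - 6) = -1416*1/407 + 1758*(-1/1361)/(-14) = -1416/407 + 1758*(-1/1361)*(-1/14) = -1416/407 + 879/9527 = -13132479/3877489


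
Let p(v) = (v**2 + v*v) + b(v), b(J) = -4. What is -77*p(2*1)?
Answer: -308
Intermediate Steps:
p(v) = -4 + 2*v**2 (p(v) = (v**2 + v*v) - 4 = (v**2 + v**2) - 4 = 2*v**2 - 4 = -4 + 2*v**2)
-77*p(2*1) = -77*(-4 + 2*(2*1)**2) = -77*(-4 + 2*2**2) = -77*(-4 + 2*4) = -77*(-4 + 8) = -77*4 = -308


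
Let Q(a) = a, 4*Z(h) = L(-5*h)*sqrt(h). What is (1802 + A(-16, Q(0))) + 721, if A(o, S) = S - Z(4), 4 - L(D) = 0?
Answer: 2521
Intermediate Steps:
L(D) = 4 (L(D) = 4 - 1*0 = 4 + 0 = 4)
Z(h) = sqrt(h) (Z(h) = (4*sqrt(h))/4 = sqrt(h))
A(o, S) = -2 + S (A(o, S) = S - sqrt(4) = S - 1*2 = S - 2 = -2 + S)
(1802 + A(-16, Q(0))) + 721 = (1802 + (-2 + 0)) + 721 = (1802 - 2) + 721 = 1800 + 721 = 2521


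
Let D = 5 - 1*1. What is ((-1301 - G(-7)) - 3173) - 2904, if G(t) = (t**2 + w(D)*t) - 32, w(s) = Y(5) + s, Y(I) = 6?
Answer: -7325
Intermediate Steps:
D = 4 (D = 5 - 1 = 4)
w(s) = 6 + s
G(t) = -32 + t**2 + 10*t (G(t) = (t**2 + (6 + 4)*t) - 32 = (t**2 + 10*t) - 32 = -32 + t**2 + 10*t)
((-1301 - G(-7)) - 3173) - 2904 = ((-1301 - (-32 + (-7)**2 + 10*(-7))) - 3173) - 2904 = ((-1301 - (-32 + 49 - 70)) - 3173) - 2904 = ((-1301 - 1*(-53)) - 3173) - 2904 = ((-1301 + 53) - 3173) - 2904 = (-1248 - 3173) - 2904 = -4421 - 2904 = -7325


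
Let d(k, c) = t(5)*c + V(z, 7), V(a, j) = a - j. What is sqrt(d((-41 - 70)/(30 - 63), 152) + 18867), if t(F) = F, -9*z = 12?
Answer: 2*sqrt(44142)/3 ≈ 140.07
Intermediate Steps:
z = -4/3 (z = -1/9*12 = -4/3 ≈ -1.3333)
d(k, c) = -25/3 + 5*c (d(k, c) = 5*c + (-4/3 - 1*7) = 5*c + (-4/3 - 7) = 5*c - 25/3 = -25/3 + 5*c)
sqrt(d((-41 - 70)/(30 - 63), 152) + 18867) = sqrt((-25/3 + 5*152) + 18867) = sqrt((-25/3 + 760) + 18867) = sqrt(2255/3 + 18867) = sqrt(58856/3) = 2*sqrt(44142)/3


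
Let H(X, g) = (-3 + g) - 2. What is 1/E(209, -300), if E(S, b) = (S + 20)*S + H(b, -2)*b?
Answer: 1/49961 ≈ 2.0016e-5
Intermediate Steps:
H(X, g) = -5 + g
E(S, b) = -7*b + S*(20 + S) (E(S, b) = (S + 20)*S + (-5 - 2)*b = (20 + S)*S - 7*b = S*(20 + S) - 7*b = -7*b + S*(20 + S))
1/E(209, -300) = 1/(209² - 7*(-300) + 20*209) = 1/(43681 + 2100 + 4180) = 1/49961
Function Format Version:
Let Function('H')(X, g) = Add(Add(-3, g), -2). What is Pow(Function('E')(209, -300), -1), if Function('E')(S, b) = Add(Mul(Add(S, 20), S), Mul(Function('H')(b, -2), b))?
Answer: Rational(1, 49961) ≈ 2.0016e-5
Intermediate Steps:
Function('H')(X, g) = Add(-5, g)
Function('E')(S, b) = Add(Mul(-7, b), Mul(S, Add(20, S))) (Function('E')(S, b) = Add(Mul(Add(S, 20), S), Mul(Add(-5, -2), b)) = Add(Mul(Add(20, S), S), Mul(-7, b)) = Add(Mul(S, Add(20, S)), Mul(-7, b)) = Add(Mul(-7, b), Mul(S, Add(20, S))))
Pow(Function('E')(209, -300), -1) = Pow(Add(Pow(209, 2), Mul(-7, -300), Mul(20, 209)), -1) = Pow(Add(43681, 2100, 4180), -1) = Pow(49961, -1) = Rational(1, 49961)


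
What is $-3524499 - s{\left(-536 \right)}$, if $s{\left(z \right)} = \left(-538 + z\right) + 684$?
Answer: $-3524109$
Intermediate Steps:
$s{\left(z \right)} = 146 + z$
$-3524499 - s{\left(-536 \right)} = -3524499 - \left(146 - 536\right) = -3524499 - -390 = -3524499 + 390 = -3524109$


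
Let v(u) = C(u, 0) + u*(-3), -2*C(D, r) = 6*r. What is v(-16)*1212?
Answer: 58176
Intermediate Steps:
C(D, r) = -3*r
v(u) = -3*u (v(u) = -3*0 + u*(-3) = 0 - 3*u = -3*u)
v(-16)*1212 = -3*(-16)*1212 = 48*1212 = 58176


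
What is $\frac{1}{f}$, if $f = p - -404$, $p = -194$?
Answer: $\frac{1}{210} \approx 0.0047619$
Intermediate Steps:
$f = 210$ ($f = -194 - -404 = -194 + 404 = 210$)
$\frac{1}{f} = \frac{1}{210}$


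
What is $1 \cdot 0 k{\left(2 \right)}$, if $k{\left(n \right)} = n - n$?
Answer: $0$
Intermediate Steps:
$k{\left(n \right)} = 0$
$1 \cdot 0 k{\left(2 \right)} = 1 \cdot 0 \cdot 0 = 0 \cdot 0 = 0$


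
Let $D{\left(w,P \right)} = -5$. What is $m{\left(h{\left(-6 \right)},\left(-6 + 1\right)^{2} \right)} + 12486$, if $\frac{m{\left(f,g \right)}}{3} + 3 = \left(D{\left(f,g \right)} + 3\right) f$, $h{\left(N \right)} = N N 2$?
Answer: $12045$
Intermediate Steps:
$h{\left(N \right)} = 2 N^{2}$ ($h{\left(N \right)} = N^{2} \cdot 2 = 2 N^{2}$)
$m{\left(f,g \right)} = -9 - 6 f$ ($m{\left(f,g \right)} = -9 + 3 \left(-5 + 3\right) f = -9 + 3 \left(- 2 f\right) = -9 - 6 f$)
$m{\left(h{\left(-6 \right)},\left(-6 + 1\right)^{2} \right)} + 12486 = \left(-9 - 6 \cdot 2 \left(-6\right)^{2}\right) + 12486 = \left(-9 - 6 \cdot 2 \cdot 36\right) + 12486 = \left(-9 - 432\right) + 12486 = -441 + 12486 = 12045$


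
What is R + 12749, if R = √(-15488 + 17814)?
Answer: 12749 + √2326 ≈ 12797.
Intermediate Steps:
R = √2326 ≈ 48.229
R + 12749 = √2326 + 12749 = 12749 + √2326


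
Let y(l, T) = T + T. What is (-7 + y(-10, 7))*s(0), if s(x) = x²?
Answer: 0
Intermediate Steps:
y(l, T) = 2*T
(-7 + y(-10, 7))*s(0) = (-7 + 2*7)*0² = (-7 + 14)*0 = 7*0 = 0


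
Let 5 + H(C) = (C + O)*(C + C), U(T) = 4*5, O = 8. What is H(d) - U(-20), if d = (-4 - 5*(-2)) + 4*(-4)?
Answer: 15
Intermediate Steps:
U(T) = 20
d = -10 (d = (-4 + 10) - 16 = 6 - 16 = -10)
H(C) = -5 + 2*C*(8 + C) (H(C) = -5 + (C + 8)*(C + C) = -5 + (8 + C)*(2*C) = -5 + 2*C*(8 + C))
H(d) - U(-20) = (-5 + 2*(-10)² + 16*(-10)) - 1*20 = (-5 + 2*100 - 160) - 20 = (-5 + 200 - 160) - 20 = 35 - 20 = 15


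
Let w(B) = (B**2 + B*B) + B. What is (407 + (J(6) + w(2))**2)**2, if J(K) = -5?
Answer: 186624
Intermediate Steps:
w(B) = B + 2*B**2 (w(B) = (B**2 + B**2) + B = 2*B**2 + B = B + 2*B**2)
(407 + (J(6) + w(2))**2)**2 = (407 + (-5 + 2*(1 + 2*2))**2)**2 = (407 + (-5 + 2*(1 + 4))**2)**2 = (407 + (-5 + 2*5)**2)**2 = (407 + (-5 + 10)**2)**2 = (407 + 5**2)**2 = (407 + 25)**2 = 432**2 = 186624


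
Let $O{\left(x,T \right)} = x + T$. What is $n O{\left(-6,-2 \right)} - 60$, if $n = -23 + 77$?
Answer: $-492$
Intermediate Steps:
$O{\left(x,T \right)} = T + x$
$n = 54$
$n O{\left(-6,-2 \right)} - 60 = 54 \left(-2 - 6\right) - 60 = 54 \left(-8\right) - 60 = -432 - 60 = -492$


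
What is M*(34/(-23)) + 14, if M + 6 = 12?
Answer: 118/23 ≈ 5.1304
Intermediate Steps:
M = 6 (M = -6 + 12 = 6)
M*(34/(-23)) + 14 = 6*(34/(-23)) + 14 = 6*(34*(-1/23)) + 14 = 6*(-34/23) + 14 = -204/23 + 14 = 118/23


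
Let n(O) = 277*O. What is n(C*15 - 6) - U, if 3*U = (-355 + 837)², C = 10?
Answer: -112660/3 ≈ -37553.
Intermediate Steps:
U = 232324/3 (U = (-355 + 837)²/3 = (⅓)*482² = (⅓)*232324 = 232324/3 ≈ 77441.)
n(C*15 - 6) - U = 277*(10*15 - 6) - 1*232324/3 = 277*(150 - 6) - 232324/3 = 277*144 - 232324/3 = 39888 - 232324/3 = -112660/3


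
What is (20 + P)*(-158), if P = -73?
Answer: 8374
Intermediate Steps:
(20 + P)*(-158) = (20 - 73)*(-158) = -53*(-158) = 8374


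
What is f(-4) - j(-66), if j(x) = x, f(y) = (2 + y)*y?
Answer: 74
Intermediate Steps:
f(y) = y*(2 + y)
f(-4) - j(-66) = -4*(2 - 4) - 1*(-66) = -4*(-2) + 66 = 8 + 66 = 74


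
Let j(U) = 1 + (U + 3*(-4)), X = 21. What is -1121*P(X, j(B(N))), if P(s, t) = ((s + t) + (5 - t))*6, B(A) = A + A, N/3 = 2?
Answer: -174876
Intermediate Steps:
N = 6 (N = 3*2 = 6)
B(A) = 2*A
j(U) = -11 + U (j(U) = 1 + (U - 12) = 1 + (-12 + U) = -11 + U)
P(s, t) = 30 + 6*s (P(s, t) = (5 + s)*6 = 30 + 6*s)
-1121*P(X, j(B(N))) = -1121*(30 + 6*21) = -1121*(30 + 126) = -1121*156 = -174876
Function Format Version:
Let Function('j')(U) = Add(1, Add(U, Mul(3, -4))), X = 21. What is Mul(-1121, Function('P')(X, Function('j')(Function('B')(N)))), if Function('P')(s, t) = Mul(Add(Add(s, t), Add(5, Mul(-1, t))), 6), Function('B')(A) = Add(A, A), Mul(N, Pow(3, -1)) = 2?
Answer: -174876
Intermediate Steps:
N = 6 (N = Mul(3, 2) = 6)
Function('B')(A) = Mul(2, A)
Function('j')(U) = Add(-11, U) (Function('j')(U) = Add(1, Add(U, -12)) = Add(1, Add(-12, U)) = Add(-11, U))
Function('P')(s, t) = Add(30, Mul(6, s)) (Function('P')(s, t) = Mul(Add(5, s), 6) = Add(30, Mul(6, s)))
Mul(-1121, Function('P')(X, Function('j')(Function('B')(N)))) = Mul(-1121, Add(30, Mul(6, 21))) = Mul(-1121, Add(30, 126)) = Mul(-1121, 156) = -174876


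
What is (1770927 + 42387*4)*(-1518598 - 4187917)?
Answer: -11073349694625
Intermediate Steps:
(1770927 + 42387*4)*(-1518598 - 4187917) = (1770927 + 169548)*(-5706515) = 1940475*(-5706515) = -11073349694625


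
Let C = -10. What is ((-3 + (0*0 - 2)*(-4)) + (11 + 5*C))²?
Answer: 1156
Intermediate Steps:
((-3 + (0*0 - 2)*(-4)) + (11 + 5*C))² = ((-3 + (0*0 - 2)*(-4)) + (11 + 5*(-10)))² = ((-3 + (0 - 2)*(-4)) + (11 - 50))² = ((-3 - 2*(-4)) - 39)² = ((-3 + 8) - 39)² = (5 - 39)² = (-34)² = 1156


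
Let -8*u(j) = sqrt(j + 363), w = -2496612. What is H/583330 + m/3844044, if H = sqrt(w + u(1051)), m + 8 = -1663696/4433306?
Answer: -4641268/2130227916183 + I*sqrt(39945792 + 2*sqrt(1414))/2333320 ≈ -2.1788e-6 + 0.0027087*I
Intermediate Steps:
m = -18565072/2216653 (m = -8 - 1663696/4433306 = -8 - 1663696*1/4433306 = -8 - 831848/2216653 = -18565072/2216653 ≈ -8.3753)
u(j) = -sqrt(363 + j)/8 (u(j) = -sqrt(j + 363)/8 = -sqrt(363 + j)/8)
H = sqrt(-2496612 - sqrt(1414)/8) (H = sqrt(-2496612 - sqrt(363 + 1051)/8) = sqrt(-2496612 - sqrt(1414)/8) ≈ 1580.1*I)
H/583330 + m/3844044 = (sqrt(-39945792 - 2*sqrt(1414))/4)/583330 - 18565072/2216653/3844044 = (sqrt(-39945792 - 2*sqrt(1414))/4)*(1/583330) - 18565072/2216653*1/3844044 = sqrt(-39945792 - 2*sqrt(1414))/2333320 - 4641268/2130227916183 = -4641268/2130227916183 + sqrt(-39945792 - 2*sqrt(1414))/2333320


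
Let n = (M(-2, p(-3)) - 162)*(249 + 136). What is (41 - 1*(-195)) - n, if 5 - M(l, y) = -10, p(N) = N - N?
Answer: 56831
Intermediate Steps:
p(N) = 0
M(l, y) = 15 (M(l, y) = 5 - 1*(-10) = 5 + 10 = 15)
n = -56595 (n = (15 - 162)*(249 + 136) = -147*385 = -56595)
(41 - 1*(-195)) - n = (41 - 1*(-195)) - 1*(-56595) = (41 + 195) + 56595 = 236 + 56595 = 56831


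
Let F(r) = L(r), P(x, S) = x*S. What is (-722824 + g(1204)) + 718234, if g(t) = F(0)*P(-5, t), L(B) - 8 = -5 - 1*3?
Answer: -4590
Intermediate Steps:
L(B) = 0 (L(B) = 8 + (-5 - 1*3) = 8 + (-5 - 3) = 8 - 8 = 0)
P(x, S) = S*x
F(r) = 0
g(t) = 0 (g(t) = 0*(t*(-5)) = 0*(-5*t) = 0)
(-722824 + g(1204)) + 718234 = (-722824 + 0) + 718234 = -722824 + 718234 = -4590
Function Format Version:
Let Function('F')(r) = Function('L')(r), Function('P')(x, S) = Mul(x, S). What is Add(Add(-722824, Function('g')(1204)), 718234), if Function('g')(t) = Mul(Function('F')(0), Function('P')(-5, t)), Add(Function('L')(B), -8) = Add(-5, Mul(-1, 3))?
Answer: -4590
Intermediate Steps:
Function('L')(B) = 0 (Function('L')(B) = Add(8, Add(-5, Mul(-1, 3))) = Add(8, Add(-5, -3)) = Add(8, -8) = 0)
Function('P')(x, S) = Mul(S, x)
Function('F')(r) = 0
Function('g')(t) = 0 (Function('g')(t) = Mul(0, Mul(t, -5)) = Mul(0, Mul(-5, t)) = 0)
Add(Add(-722824, Function('g')(1204)), 718234) = Add(Add(-722824, 0), 718234) = Add(-722824, 718234) = -4590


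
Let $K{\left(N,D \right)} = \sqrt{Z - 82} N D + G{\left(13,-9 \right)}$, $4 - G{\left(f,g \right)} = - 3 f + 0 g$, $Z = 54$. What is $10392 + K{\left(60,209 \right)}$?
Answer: $10435 + 25080 i \sqrt{7} \approx 10435.0 + 66356.0 i$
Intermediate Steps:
$G{\left(f,g \right)} = 4 + 3 f$ ($G{\left(f,g \right)} = 4 - \left(- 3 f + 0 g\right) = 4 - \left(- 3 f + 0\right) = 4 - - 3 f = 4 + 3 f$)
$K{\left(N,D \right)} = 43 + 2 i D N \sqrt{7}$ ($K{\left(N,D \right)} = \sqrt{54 - 82} N D + \left(4 + 3 \cdot 13\right) = \sqrt{-28} N D + \left(4 + 39\right) = 2 i \sqrt{7} N D + 43 = 2 i N \sqrt{7} D + 43 = 2 i D N \sqrt{7} + 43 = 43 + 2 i D N \sqrt{7}$)
$10392 + K{\left(60,209 \right)} = 10392 + \left(43 + 2 i 209 \cdot 60 \sqrt{7}\right) = 10392 + \left(43 + 25080 i \sqrt{7}\right) = 10435 + 25080 i \sqrt{7}$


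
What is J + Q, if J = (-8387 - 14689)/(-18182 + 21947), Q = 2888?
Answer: 3616748/1255 ≈ 2881.9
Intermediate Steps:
J = -7692/1255 (J = -23076/3765 = -23076*1/3765 = -7692/1255 ≈ -6.1291)
J + Q = -7692/1255 + 2888 = 3616748/1255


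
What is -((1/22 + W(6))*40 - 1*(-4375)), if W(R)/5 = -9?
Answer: -28345/11 ≈ -2576.8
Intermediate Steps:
W(R) = -45 (W(R) = 5*(-9) = -45)
-((1/22 + W(6))*40 - 1*(-4375)) = -((1/22 - 45)*40 - 1*(-4375)) = -((1/22 - 45)*40 + 4375) = -(-989/22*40 + 4375) = -(-19780/11 + 4375) = -1*28345/11 = -28345/11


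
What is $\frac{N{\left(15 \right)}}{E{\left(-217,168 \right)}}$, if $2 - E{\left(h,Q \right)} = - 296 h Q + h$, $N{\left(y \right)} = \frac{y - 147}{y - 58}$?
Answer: $- \frac{44}{154667517} \approx -2.8448 \cdot 10^{-7}$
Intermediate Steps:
$N{\left(y \right)} = \frac{-147 + y}{-58 + y}$ ($N{\left(y \right)} = \frac{y - 147}{-58 + y} = \frac{-147 + y}{-58 + y}$)
$E{\left(h,Q \right)} = 2 - h + 296 Q h$ ($E{\left(h,Q \right)} = 2 - \left(- 296 h Q + h\right) = 2 - \left(- 296 Q h + h\right) = 2 - \left(h - 296 Q h\right) = 2 + \left(- h + 296 Q h\right) = 2 - h + 296 Q h$)
$\frac{N{\left(15 \right)}}{E{\left(-217,168 \right)}} = \frac{\frac{1}{-58 + 15} \left(-147 + 15\right)}{2 - -217 + 296 \cdot 168 \left(-217\right)} = \frac{\frac{1}{-43} \left(-132\right)}{2 + 217 - 10790976} = \frac{\left(- \frac{1}{43}\right) \left(-132\right)}{-10790757} = \frac{132}{43} \left(- \frac{1}{10790757}\right) = - \frac{44}{154667517}$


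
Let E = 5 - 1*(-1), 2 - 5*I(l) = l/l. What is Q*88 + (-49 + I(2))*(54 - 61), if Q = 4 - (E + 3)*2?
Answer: -4452/5 ≈ -890.40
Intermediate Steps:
I(l) = ⅕ (I(l) = ⅖ - l/(5*l) = ⅖ - ⅕*1 = ⅖ - ⅕ = ⅕)
E = 6 (E = 5 + 1 = 6)
Q = -14 (Q = 4 - (6 + 3)*2 = 4 - 9*2 = 4 - 1*18 = 4 - 18 = -14)
Q*88 + (-49 + I(2))*(54 - 61) = -14*88 + (-49 + ⅕)*(54 - 61) = -1232 - 244/5*(-7) = -1232 + 1708/5 = -4452/5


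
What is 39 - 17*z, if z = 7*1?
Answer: -80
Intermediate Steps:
z = 7
39 - 17*z = 39 - 17*7 = 39 - 119 = -80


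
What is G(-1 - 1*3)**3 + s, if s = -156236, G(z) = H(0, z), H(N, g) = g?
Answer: -156300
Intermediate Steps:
G(z) = z
G(-1 - 1*3)**3 + s = (-1 - 1*3)**3 - 156236 = (-1 - 3)**3 - 156236 = (-4)**3 - 156236 = -64 - 156236 = -156300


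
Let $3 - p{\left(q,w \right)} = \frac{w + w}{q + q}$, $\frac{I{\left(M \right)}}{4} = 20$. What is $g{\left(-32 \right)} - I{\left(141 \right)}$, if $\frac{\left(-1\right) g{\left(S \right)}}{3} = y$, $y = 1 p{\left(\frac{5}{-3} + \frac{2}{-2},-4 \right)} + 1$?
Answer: $- \frac{175}{2} \approx -87.5$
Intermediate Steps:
$I{\left(M \right)} = 80$ ($I{\left(M \right)} = 4 \cdot 20 = 80$)
$p{\left(q,w \right)} = 3 - \frac{w}{q}$ ($p{\left(q,w \right)} = 3 - \frac{w + w}{q + q} = 3 - \frac{2 w}{2 q} = 3 - 2 w \frac{1}{2 q} = 3 - \frac{w}{q}$)
$y = \frac{5}{2}$ ($y = 1 \left(3 - - \frac{4}{\frac{5}{-3} + \frac{2}{-2}}\right) + 1 = 1 \left(3 - - \frac{4}{5 \left(- \frac{1}{3}\right) + 2 \left(- \frac{1}{2}\right)}\right) + 1 = 1 \left(3 - - \frac{4}{- \frac{5}{3} - 1}\right) + 1 = 1 \left(3 - - \frac{4}{- \frac{8}{3}}\right) + 1 = 1 \left(3 - \left(-4\right) \left(- \frac{3}{8}\right)\right) + 1 = 1 \left(3 - \frac{3}{2}\right) + 1 = 1 \cdot \frac{3}{2} + 1 = \frac{3}{2} + 1 = \frac{5}{2} \approx 2.5$)
$g{\left(S \right)} = - \frac{15}{2}$ ($g{\left(S \right)} = \left(-3\right) \frac{5}{2} = - \frac{15}{2}$)
$g{\left(-32 \right)} - I{\left(141 \right)} = - \frac{15}{2} - 80 = - \frac{175}{2}$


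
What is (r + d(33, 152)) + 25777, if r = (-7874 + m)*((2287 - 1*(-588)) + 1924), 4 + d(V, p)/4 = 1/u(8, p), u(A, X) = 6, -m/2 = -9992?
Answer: 174424955/3 ≈ 5.8142e+7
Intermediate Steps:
m = 19984 (m = -2*(-9992) = 19984)
d(V, p) = -46/3 (d(V, p) = -16 + 4/6 = -16 + 4*(⅙) = -16 + ⅔ = -46/3)
r = 58115890 (r = (-7874 + 19984)*((2287 - 1*(-588)) + 1924) = 12110*((2287 + 588) + 1924) = 12110*(2875 + 1924) = 12110*4799 = 58115890)
(r + d(33, 152)) + 25777 = (58115890 - 46/3) + 25777 = 174347624/3 + 25777 = 174424955/3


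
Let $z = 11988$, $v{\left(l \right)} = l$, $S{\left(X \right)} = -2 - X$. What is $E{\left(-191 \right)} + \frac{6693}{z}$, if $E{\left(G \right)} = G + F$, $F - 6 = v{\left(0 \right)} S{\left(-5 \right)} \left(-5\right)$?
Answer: $- \frac{737029}{3996} \approx -184.44$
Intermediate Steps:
$F = 6$ ($F = 6 + 0 \left(-2 - -5\right) \left(-5\right) = 6 + 0 \left(-2 + 5\right) \left(-5\right) = 6 + 0 \cdot 3 \left(-5\right) = 6 + 0 \left(-5\right) = 6 + 0 = 6$)
$E{\left(G \right)} = 6 + G$ ($E{\left(G \right)} = G + 6 = 6 + G$)
$E{\left(-191 \right)} + \frac{6693}{z} = \left(6 - 191\right) + \frac{6693}{11988} = -185 + 6693 \cdot \frac{1}{11988} = -185 + \frac{2231}{3996} = - \frac{737029}{3996}$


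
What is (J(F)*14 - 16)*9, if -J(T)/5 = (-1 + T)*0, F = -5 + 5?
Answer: -144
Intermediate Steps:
F = 0
J(T) = 0 (J(T) = -5*(-1 + T)*0 = -5*0 = 0)
(J(F)*14 - 16)*9 = (0*14 - 16)*9 = (0 - 16)*9 = -16*9 = -144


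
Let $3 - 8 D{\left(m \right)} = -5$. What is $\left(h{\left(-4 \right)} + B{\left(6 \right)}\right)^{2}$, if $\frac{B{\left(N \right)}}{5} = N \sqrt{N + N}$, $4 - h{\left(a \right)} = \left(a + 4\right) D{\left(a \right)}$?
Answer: $10816 + 480 \sqrt{3} \approx 11647.0$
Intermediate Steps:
$D{\left(m \right)} = 1$ ($D{\left(m \right)} = \frac{3}{8} - - \frac{5}{8} = \frac{3}{8} + \frac{5}{8} = 1$)
$h{\left(a \right)} = - a$ ($h{\left(a \right)} = 4 - \left(a + 4\right) 1 = 4 - \left(4 + a\right) 1 = 4 - \left(4 + a\right) = - a$)
$B{\left(N \right)} = 5 \sqrt{2} N^{\frac{3}{2}}$ ($B{\left(N \right)} = 5 N \sqrt{N + N} = 5 N \sqrt{2 N} = 5 N \sqrt{2} \sqrt{N} = 5 \sqrt{2} N^{\frac{3}{2}}$)
$\left(h{\left(-4 \right)} + B{\left(6 \right)}\right)^{2} = \left(\left(-1\right) \left(-4\right) + 5 \sqrt{2} \cdot 6^{\frac{3}{2}}\right)^{2} = \left(4 + 5 \sqrt{2} \cdot 6 \sqrt{6}\right)^{2} = \left(4 + 60 \sqrt{3}\right)^{2}$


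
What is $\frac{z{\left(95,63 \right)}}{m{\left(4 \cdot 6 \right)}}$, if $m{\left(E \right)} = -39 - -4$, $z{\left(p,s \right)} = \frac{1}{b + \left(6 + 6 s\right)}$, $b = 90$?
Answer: $- \frac{1}{16590} \approx -6.0277 \cdot 10^{-5}$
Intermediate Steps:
$z{\left(p,s \right)} = \frac{1}{96 + 6 s}$ ($z{\left(p,s \right)} = \frac{1}{90 + \left(6 + 6 s\right)} = \frac{1}{96 + 6 s}$)
$m{\left(E \right)} = -35$ ($m{\left(E \right)} = -39 + 4 = -35$)
$\frac{z{\left(95,63 \right)}}{m{\left(4 \cdot 6 \right)}} = \frac{\frac{1}{6} \frac{1}{16 + 63}}{-35} = \frac{1}{6 \cdot 79} \left(- \frac{1}{35}\right) = \frac{1}{6} \cdot \frac{1}{79} \left(- \frac{1}{35}\right) = \frac{1}{474} \left(- \frac{1}{35}\right) = - \frac{1}{16590}$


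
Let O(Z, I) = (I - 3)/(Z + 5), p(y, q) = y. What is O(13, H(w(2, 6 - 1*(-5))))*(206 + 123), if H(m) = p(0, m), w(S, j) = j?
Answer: -329/6 ≈ -54.833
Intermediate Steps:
H(m) = 0
O(Z, I) = (-3 + I)/(5 + Z)
O(13, H(w(2, 6 - 1*(-5))))*(206 + 123) = ((-3 + 0)/(5 + 13))*(206 + 123) = (-3/18)*329 = ((1/18)*(-3))*329 = -1/6*329 = -329/6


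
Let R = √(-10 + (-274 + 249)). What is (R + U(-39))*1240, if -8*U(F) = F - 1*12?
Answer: 7905 + 1240*I*√35 ≈ 7905.0 + 7335.9*I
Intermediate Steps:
U(F) = 3/2 - F/8 (U(F) = -(F - 1*12)/8 = -(F - 12)/8 = -(-12 + F)/8 = 3/2 - F/8)
R = I*√35 (R = √(-10 - 25) = √(-35) = I*√35 ≈ 5.9161*I)
(R + U(-39))*1240 = (I*√35 + (3/2 - ⅛*(-39)))*1240 = (I*√35 + (3/2 + 39/8))*1240 = (I*√35 + 51/8)*1240 = (51/8 + I*√35)*1240 = 7905 + 1240*I*√35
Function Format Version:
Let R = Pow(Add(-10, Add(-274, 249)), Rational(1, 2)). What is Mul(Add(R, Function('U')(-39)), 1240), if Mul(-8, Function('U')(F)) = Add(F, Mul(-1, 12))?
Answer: Add(7905, Mul(1240, I, Pow(35, Rational(1, 2)))) ≈ Add(7905.0, Mul(7335.9, I))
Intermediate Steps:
Function('U')(F) = Add(Rational(3, 2), Mul(Rational(-1, 8), F)) (Function('U')(F) = Mul(Rational(-1, 8), Add(F, Mul(-1, 12))) = Mul(Rational(-1, 8), Add(F, -12)) = Mul(Rational(-1, 8), Add(-12, F)) = Add(Rational(3, 2), Mul(Rational(-1, 8), F)))
R = Mul(I, Pow(35, Rational(1, 2))) (R = Pow(Add(-10, -25), Rational(1, 2)) = Pow(-35, Rational(1, 2)) = Mul(I, Pow(35, Rational(1, 2))) ≈ Mul(5.9161, I))
Mul(Add(R, Function('U')(-39)), 1240) = Mul(Add(Mul(I, Pow(35, Rational(1, 2))), Add(Rational(3, 2), Mul(Rational(-1, 8), -39))), 1240) = Mul(Add(Mul(I, Pow(35, Rational(1, 2))), Add(Rational(3, 2), Rational(39, 8))), 1240) = Mul(Add(Mul(I, Pow(35, Rational(1, 2))), Rational(51, 8)), 1240) = Mul(Add(Rational(51, 8), Mul(I, Pow(35, Rational(1, 2)))), 1240) = Add(7905, Mul(1240, I, Pow(35, Rational(1, 2))))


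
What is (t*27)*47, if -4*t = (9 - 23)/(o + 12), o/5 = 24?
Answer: 2961/88 ≈ 33.648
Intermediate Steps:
o = 120 (o = 5*24 = 120)
t = 7/264 (t = -(9 - 23)/(4*(120 + 12)) = -(-7)/(2*132) = -¼*(-7/66) = 7/264 ≈ 0.026515)
(t*27)*47 = ((7/264)*27)*47 = (63/88)*47 = 2961/88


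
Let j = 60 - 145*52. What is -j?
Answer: 7480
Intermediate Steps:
j = -7480 (j = 60 - 7540 = -7480)
-j = -1*(-7480) = 7480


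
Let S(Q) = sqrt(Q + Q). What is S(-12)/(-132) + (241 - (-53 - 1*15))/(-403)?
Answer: -309/403 - I*sqrt(6)/66 ≈ -0.76675 - 0.037113*I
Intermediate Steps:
S(Q) = sqrt(2)*sqrt(Q) (S(Q) = sqrt(2*Q) = sqrt(2)*sqrt(Q))
S(-12)/(-132) + (241 - (-53 - 1*15))/(-403) = (sqrt(2)*sqrt(-12))/(-132) + (241 - (-53 - 1*15))/(-403) = (sqrt(2)*(2*I*sqrt(3)))*(-1/132) + (241 - (-53 - 15))*(-1/403) = (2*I*sqrt(6))*(-1/132) + (241 - 1*(-68))*(-1/403) = -I*sqrt(6)/66 + (241 + 68)*(-1/403) = -I*sqrt(6)/66 + 309*(-1/403) = -I*sqrt(6)/66 - 309/403 = -309/403 - I*sqrt(6)/66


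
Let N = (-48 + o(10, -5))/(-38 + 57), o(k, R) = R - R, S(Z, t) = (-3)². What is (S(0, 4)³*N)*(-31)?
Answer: 1084752/19 ≈ 57092.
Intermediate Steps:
S(Z, t) = 9
o(k, R) = 0
N = -48/19 (N = (-48 + 0)/(-38 + 57) = -48/19 ≈ -2.5263)
(S(0, 4)³*N)*(-31) = (9³*(-48/19))*(-31) = (729*(-48/19))*(-31) = -34992/19*(-31) = 1084752/19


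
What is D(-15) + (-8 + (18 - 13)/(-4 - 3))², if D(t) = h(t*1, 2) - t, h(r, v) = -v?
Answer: 4358/49 ≈ 88.939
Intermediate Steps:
D(t) = -2 - t (D(t) = -1*2 - t = -2 - t)
D(-15) + (-8 + (18 - 13)/(-4 - 3))² = (-2 - 1*(-15)) + (-8 + (18 - 13)/(-4 - 3))² = (-2 + 15) + (-8 + 5/(-7))² = 13 + (-8 + 5*(-⅐))² = 13 + (-8 - 5/7)² = 13 + (-61/7)² = 13 + 3721/49 = 4358/49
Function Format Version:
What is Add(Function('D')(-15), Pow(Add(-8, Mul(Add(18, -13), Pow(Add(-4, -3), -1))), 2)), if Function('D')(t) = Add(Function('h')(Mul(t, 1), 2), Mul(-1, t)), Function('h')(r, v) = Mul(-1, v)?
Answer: Rational(4358, 49) ≈ 88.939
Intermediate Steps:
Function('D')(t) = Add(-2, Mul(-1, t)) (Function('D')(t) = Add(Mul(-1, 2), Mul(-1, t)) = Add(-2, Mul(-1, t)))
Add(Function('D')(-15), Pow(Add(-8, Mul(Add(18, -13), Pow(Add(-4, -3), -1))), 2)) = Add(Add(-2, Mul(-1, -15)), Pow(Add(-8, Mul(Add(18, -13), Pow(Add(-4, -3), -1))), 2)) = Add(Add(-2, 15), Pow(Add(-8, Mul(5, Pow(-7, -1))), 2)) = Add(13, Pow(Add(-8, Mul(5, Rational(-1, 7))), 2)) = Add(13, Pow(Add(-8, Rational(-5, 7)), 2)) = Add(13, Pow(Rational(-61, 7), 2)) = Add(13, Rational(3721, 49)) = Rational(4358, 49)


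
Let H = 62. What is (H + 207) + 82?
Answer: 351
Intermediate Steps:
(H + 207) + 82 = (62 + 207) + 82 = 269 + 82 = 351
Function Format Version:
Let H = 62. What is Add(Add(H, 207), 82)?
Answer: 351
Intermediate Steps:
Add(Add(H, 207), 82) = Add(Add(62, 207), 82) = Add(269, 82) = 351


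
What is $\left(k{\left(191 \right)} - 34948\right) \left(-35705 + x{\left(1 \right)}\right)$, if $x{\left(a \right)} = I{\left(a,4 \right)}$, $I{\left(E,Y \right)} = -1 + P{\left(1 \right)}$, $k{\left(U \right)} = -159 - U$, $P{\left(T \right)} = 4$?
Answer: $1260209196$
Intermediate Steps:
$I{\left(E,Y \right)} = 3$ ($I{\left(E,Y \right)} = -1 + 4 = 3$)
$x{\left(a \right)} = 3$
$\left(k{\left(191 \right)} - 34948\right) \left(-35705 + x{\left(1 \right)}\right) = \left(\left(-159 - 191\right) - 34948\right) \left(-35705 + 3\right) = \left(\left(-159 - 191\right) - 34948\right) \left(-35702\right) = \left(-350 - 34948\right) \left(-35702\right) = \left(-35298\right) \left(-35702\right) = 1260209196$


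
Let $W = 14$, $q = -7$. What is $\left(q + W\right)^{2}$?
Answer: $49$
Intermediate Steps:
$\left(q + W\right)^{2} = \left(-7 + 14\right)^{2} = 7^{2} = 49$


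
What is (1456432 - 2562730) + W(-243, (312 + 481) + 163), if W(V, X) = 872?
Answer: -1105426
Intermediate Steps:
(1456432 - 2562730) + W(-243, (312 + 481) + 163) = (1456432 - 2562730) + 872 = -1106298 + 872 = -1105426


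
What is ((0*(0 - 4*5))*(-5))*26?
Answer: 0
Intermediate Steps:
((0*(0 - 4*5))*(-5))*26 = ((0*(0 - 20))*(-5))*26 = ((0*(-20))*(-5))*26 = (0*(-5))*26 = 0*26 = 0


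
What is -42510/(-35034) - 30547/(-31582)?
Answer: 402122403/184407298 ≈ 2.1806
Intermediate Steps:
-42510/(-35034) - 30547/(-31582) = -42510*(-1/35034) - 30547*(-1/31582) = 7085/5839 + 30547/31582 = 402122403/184407298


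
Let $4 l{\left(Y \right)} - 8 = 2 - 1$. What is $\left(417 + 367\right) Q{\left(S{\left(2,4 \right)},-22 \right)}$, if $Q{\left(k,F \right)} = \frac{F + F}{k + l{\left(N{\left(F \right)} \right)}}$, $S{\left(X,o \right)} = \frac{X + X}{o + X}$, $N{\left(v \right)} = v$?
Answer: $- \frac{59136}{5} \approx -11827.0$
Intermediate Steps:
$l{\left(Y \right)} = \frac{9}{4}$ ($l{\left(Y \right)} = 2 + \frac{2 - 1}{4} = 2 + \frac{1}{4} \cdot 1 = 2 + \frac{1}{4} = \frac{9}{4}$)
$S{\left(X,o \right)} = \frac{2 X}{X + o}$
$Q{\left(k,F \right)} = \frac{2 F}{\frac{9}{4} + k}$ ($Q{\left(k,F \right)} = \frac{F + F}{k + \frac{9}{4}} = \frac{2 F}{\frac{9}{4} + k}$)
$\left(417 + 367\right) Q{\left(S{\left(2,4 \right)},-22 \right)} = \left(417 + 367\right) 8 \left(-22\right) \frac{1}{9 + 4 \cdot 2 \cdot 2 \frac{1}{2 + 4}} = 784 \cdot 8 \left(-22\right) \frac{1}{9 + 4 \cdot 2 \cdot 2 \cdot \frac{1}{6}} = 784 \cdot 8 \left(-22\right) \frac{1}{9 + 4 \cdot \frac{2}{3}} = 784 \cdot 8 \left(-22\right) \frac{1}{9 + \frac{8}{3}} = 784 \cdot 8 \left(-22\right) \frac{1}{\frac{35}{3}} = 784 \cdot 8 \left(-22\right) \frac{3}{35} = 784 \left(- \frac{528}{35}\right) = - \frac{59136}{5}$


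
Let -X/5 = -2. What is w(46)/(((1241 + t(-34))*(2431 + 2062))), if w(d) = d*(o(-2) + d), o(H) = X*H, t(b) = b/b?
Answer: 26/121311 ≈ 0.00021433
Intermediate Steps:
X = 10 (X = -5*(-2) = 10)
t(b) = 1
o(H) = 10*H
w(d) = d*(-20 + d) (w(d) = d*(10*(-2) + d) = d*(-20 + d))
w(46)/(((1241 + t(-34))*(2431 + 2062))) = (46*(-20 + 46))/(((1241 + 1)*(2431 + 2062))) = (46*26)/((1242*4493)) = 1196/5580306 = 1196*(1/5580306) = 26/121311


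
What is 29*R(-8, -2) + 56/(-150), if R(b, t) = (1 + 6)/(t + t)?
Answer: -15337/300 ≈ -51.123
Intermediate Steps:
R(b, t) = 7/(2*t) (R(b, t) = 7/((2*t)) = 7*(1/(2*t)) = 7/(2*t))
29*R(-8, -2) + 56/(-150) = 29*((7/2)/(-2)) + 56/(-150) = 29*((7/2)*(-½)) + 56*(-1/150) = 29*(-7/4) - 28/75 = -203/4 - 28/75 = -15337/300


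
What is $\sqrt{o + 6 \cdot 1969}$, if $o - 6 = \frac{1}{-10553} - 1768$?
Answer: $\frac{\sqrt{1119449101515}}{10553} \approx 100.26$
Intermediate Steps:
$o = - \frac{18594387}{10553}$ ($o = 6 - \left(1768 - \frac{1}{-10553}\right) = 6 - \frac{18657705}{10553} = - \frac{18594387}{10553} \approx -1762.0$)
$\sqrt{o + 6 \cdot 1969} = \sqrt{- \frac{18594387}{10553} + 6 \cdot 1969} = \sqrt{- \frac{18594387}{10553} + 11814} = \sqrt{\frac{106078755}{10553}} = \frac{\sqrt{1119449101515}}{10553}$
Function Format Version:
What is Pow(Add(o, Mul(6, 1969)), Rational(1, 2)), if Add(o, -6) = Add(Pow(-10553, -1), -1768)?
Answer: Mul(Rational(1, 10553), Pow(1119449101515, Rational(1, 2))) ≈ 100.26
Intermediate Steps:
o = Rational(-18594387, 10553) (o = Add(6, Add(Pow(-10553, -1), -1768)) = Add(6, Add(Rational(-1, 10553), -1768)) = Add(6, Rational(-18657705, 10553)) = Rational(-18594387, 10553) ≈ -1762.0)
Pow(Add(o, Mul(6, 1969)), Rational(1, 2)) = Pow(Add(Rational(-18594387, 10553), Mul(6, 1969)), Rational(1, 2)) = Pow(Add(Rational(-18594387, 10553), 11814), Rational(1, 2)) = Pow(Rational(106078755, 10553), Rational(1, 2)) = Mul(Rational(1, 10553), Pow(1119449101515, Rational(1, 2)))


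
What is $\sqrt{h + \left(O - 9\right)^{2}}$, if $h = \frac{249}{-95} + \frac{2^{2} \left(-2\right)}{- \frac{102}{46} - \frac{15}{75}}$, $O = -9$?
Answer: $\frac{\sqrt{56616556345}}{13205} \approx 18.019$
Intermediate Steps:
$h = \frac{9089}{13205}$ ($h = 249 \left(- \frac{1}{95}\right) + \frac{4 \left(-2\right)}{\left(-102\right) \frac{1}{46} - \frac{1}{5}} = - \frac{249}{95} - \frac{8}{- \frac{51}{23} - \frac{1}{5}} = - \frac{249}{95} - \frac{8}{- \frac{278}{115}} = - \frac{249}{95} - - \frac{460}{139} = - \frac{249}{95} + \frac{460}{139} = \frac{9089}{13205} \approx 0.6883$)
$\sqrt{h + \left(O - 9\right)^{2}} = \sqrt{\frac{9089}{13205} + \left(-9 - 9\right)^{2}} = \sqrt{\frac{9089}{13205} + \left(-18\right)^{2}} = \sqrt{\frac{9089}{13205} + 324} = \sqrt{\frac{4287509}{13205}} = \frac{\sqrt{56616556345}}{13205}$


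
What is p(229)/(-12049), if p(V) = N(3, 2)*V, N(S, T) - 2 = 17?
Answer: -4351/12049 ≈ -0.36111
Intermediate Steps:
N(S, T) = 19 (N(S, T) = 2 + 17 = 19)
p(V) = 19*V
p(229)/(-12049) = (19*229)/(-12049) = 4351*(-1/12049) = -4351/12049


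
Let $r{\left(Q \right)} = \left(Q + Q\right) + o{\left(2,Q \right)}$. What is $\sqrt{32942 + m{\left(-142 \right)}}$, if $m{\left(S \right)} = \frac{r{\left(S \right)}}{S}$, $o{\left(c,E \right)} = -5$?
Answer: $\frac{\sqrt{664283526}}{142} \approx 181.5$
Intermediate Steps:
$r{\left(Q \right)} = -5 + 2 Q$ ($r{\left(Q \right)} = \left(Q + Q\right) - 5 = 2 Q - 5 = -5 + 2 Q$)
$m{\left(S \right)} = \frac{-5 + 2 S}{S}$
$\sqrt{32942 + m{\left(-142 \right)}} = \sqrt{32942 + \left(2 - \frac{5}{-142}\right)} = \sqrt{32942 + \left(2 - - \frac{5}{142}\right)} = \sqrt{32942 + \left(2 + \frac{5}{142}\right)} = \sqrt{32942 + \frac{289}{142}} = \sqrt{\frac{4678053}{142}} = \frac{\sqrt{664283526}}{142}$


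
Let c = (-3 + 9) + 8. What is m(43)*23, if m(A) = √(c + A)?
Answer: 23*√57 ≈ 173.65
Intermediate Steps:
c = 14 (c = 6 + 8 = 14)
m(A) = √(14 + A)
m(43)*23 = √(14 + 43)*23 = √57*23 = 23*√57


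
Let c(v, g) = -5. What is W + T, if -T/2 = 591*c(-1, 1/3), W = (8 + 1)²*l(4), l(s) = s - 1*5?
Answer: 5829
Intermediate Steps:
l(s) = -5 + s (l(s) = s - 5 = -5 + s)
W = -81 (W = (8 + 1)²*(-5 + 4) = 9²*(-1) = 81*(-1) = -81)
T = 5910 (T = -1182*(-5) = -2*(-2955) = 5910)
W + T = -81 + 5910 = 5829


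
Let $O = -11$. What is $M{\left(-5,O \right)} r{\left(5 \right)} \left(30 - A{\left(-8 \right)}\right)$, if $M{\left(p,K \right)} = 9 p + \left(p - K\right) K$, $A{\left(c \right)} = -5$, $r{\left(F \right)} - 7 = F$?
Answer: $-46620$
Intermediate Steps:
$r{\left(F \right)} = 7 + F$
$M{\left(p,K \right)} = 9 p + K \left(p - K\right)$
$M{\left(-5,O \right)} r{\left(5 \right)} \left(30 - A{\left(-8 \right)}\right) = \left(- \left(-11\right)^{2} + 9 \left(-5\right) - -55\right) \left(7 + 5\right) \left(30 - -5\right) = \left(\left(-1\right) 121 - 45 + 55\right) 12 \left(30 + 5\right) = \left(-121 - 45 + 55\right) 12 \cdot 35 = \left(-111\right) 12 \cdot 35 = \left(-1332\right) 35 = -46620$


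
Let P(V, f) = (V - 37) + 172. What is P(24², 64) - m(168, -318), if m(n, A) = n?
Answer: 543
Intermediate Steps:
P(V, f) = 135 + V (P(V, f) = (-37 + V) + 172 = 135 + V)
P(24², 64) - m(168, -318) = (135 + 24²) - 1*168 = (135 + 576) - 168 = 711 - 168 = 543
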